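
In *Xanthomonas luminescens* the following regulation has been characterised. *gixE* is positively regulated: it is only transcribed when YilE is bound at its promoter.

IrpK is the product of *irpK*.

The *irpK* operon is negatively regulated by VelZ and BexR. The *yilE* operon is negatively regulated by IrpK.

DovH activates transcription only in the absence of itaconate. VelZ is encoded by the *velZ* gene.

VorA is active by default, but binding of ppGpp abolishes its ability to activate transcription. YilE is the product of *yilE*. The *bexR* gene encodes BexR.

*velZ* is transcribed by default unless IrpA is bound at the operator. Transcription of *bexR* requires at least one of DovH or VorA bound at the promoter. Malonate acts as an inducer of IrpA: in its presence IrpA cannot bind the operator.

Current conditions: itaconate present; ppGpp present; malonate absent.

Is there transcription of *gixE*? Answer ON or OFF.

Malonate is absent, so IrpA is active.
With repressor IrpA bound, *velZ* is not transcribed.
So VelZ is not produced.
Itaconate is present, so DovH is inactive.
ppGpp is present, so VorA is inactive.
No activator is available at the *bexR* promoter, so *bexR* is not transcribed.
So BexR is not produced.
With no repressor bound, *irpK* is transcribed.
So IrpK is produced and active.
With repressor IrpK bound, *yilE* is not transcribed.
So YilE is not produced.
Required activator YilE is absent, so *gixE* is not transcribed.

OFF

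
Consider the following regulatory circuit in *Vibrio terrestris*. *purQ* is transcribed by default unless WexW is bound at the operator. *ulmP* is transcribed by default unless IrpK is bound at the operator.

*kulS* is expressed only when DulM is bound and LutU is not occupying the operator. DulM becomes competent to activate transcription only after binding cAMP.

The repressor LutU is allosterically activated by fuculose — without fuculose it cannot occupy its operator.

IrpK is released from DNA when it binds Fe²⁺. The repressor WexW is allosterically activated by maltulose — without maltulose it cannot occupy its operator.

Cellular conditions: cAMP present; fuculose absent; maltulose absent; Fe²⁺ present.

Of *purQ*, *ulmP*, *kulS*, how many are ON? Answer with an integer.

Maltulose is absent, so WexW is inactive.
With no repressor bound, *purQ* is transcribed.
→ *purQ* is ON.
Fe²⁺ is present, so IrpK is inactive.
With no repressor bound, *ulmP* is transcribed.
→ *ulmP* is ON.
cAMP is present, so DulM is active.
Fuculose is absent, so LutU is inactive.
No repressor is bound and DulM is active, so *kulS* is transcribed.
→ *kulS* is ON.
3 of the 3 genes are transcribed.

3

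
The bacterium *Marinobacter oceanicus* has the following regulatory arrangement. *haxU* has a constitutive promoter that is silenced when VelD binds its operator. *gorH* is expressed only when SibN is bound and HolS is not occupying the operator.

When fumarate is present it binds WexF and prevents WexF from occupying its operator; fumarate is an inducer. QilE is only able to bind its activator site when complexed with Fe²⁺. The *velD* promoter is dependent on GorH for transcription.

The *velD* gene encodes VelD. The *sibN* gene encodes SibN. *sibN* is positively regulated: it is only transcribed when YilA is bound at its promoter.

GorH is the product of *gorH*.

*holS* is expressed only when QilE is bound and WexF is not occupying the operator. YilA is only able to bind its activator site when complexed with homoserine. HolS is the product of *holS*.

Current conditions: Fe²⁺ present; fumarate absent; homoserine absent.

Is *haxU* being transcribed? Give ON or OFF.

ON

Fumarate is absent, so WexF is active.
Fe²⁺ is present, so QilE is active.
With repressor WexF bound, *holS* is not transcribed.
So HolS is not produced.
Homoserine is absent, so YilA is inactive.
Required activator YilA is absent, so *sibN* is not transcribed.
So SibN is not produced.
Required activator SibN is absent, so *gorH* is not transcribed.
So GorH is not produced.
Required activator GorH is absent, so *velD* is not transcribed.
So VelD is not produced.
With no repressor bound, *haxU* is transcribed.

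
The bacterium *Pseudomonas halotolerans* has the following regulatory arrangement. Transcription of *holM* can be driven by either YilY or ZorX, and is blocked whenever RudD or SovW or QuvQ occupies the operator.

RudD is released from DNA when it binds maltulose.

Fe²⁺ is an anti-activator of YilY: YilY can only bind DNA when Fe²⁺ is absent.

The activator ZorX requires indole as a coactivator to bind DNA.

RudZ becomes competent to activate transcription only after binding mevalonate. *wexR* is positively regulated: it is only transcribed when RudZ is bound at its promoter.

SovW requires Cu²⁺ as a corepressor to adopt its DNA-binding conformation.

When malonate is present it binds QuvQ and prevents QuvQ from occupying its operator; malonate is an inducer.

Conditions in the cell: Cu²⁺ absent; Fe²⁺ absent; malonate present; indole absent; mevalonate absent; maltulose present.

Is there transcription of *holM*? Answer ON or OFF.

ON

Maltulose is present, so RudD is inactive.
Cu²⁺ is absent, so SovW is inactive.
Fe²⁺ is absent, so YilY is active.
Malonate is present, so QuvQ is inactive.
Indole is absent, so ZorX is inactive.
Activator YilY is present, so *holM* is transcribed.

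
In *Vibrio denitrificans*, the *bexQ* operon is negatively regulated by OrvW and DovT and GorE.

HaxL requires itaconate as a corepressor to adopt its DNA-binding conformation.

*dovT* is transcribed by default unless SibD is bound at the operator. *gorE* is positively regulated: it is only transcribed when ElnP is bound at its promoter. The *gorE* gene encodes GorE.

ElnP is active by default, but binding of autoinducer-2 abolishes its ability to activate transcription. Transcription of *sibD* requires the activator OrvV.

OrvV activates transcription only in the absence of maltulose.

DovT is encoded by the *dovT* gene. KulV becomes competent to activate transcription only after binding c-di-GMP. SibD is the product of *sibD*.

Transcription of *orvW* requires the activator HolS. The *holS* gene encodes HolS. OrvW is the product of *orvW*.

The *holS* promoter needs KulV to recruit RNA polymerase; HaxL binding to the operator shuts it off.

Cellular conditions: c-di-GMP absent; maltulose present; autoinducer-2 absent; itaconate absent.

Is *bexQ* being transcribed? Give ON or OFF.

OFF

Itaconate is absent, so HaxL is inactive.
c-di-GMP is absent, so KulV is inactive.
Required activator KulV is absent, so *holS* is not transcribed.
So HolS is not produced.
Required activator HolS is absent, so *orvW* is not transcribed.
So OrvW is not produced.
Maltulose is present, so OrvV is inactive.
Required activator OrvV is absent, so *sibD* is not transcribed.
So SibD is not produced.
With no repressor bound, *dovT* is transcribed.
So DovT is produced and active.
Autoinducer-2 is absent, so ElnP is active.
No repressor is bound and ElnP is active, so *gorE* is transcribed.
So GorE is produced and active.
With repressor DovT bound, *bexQ* is not transcribed.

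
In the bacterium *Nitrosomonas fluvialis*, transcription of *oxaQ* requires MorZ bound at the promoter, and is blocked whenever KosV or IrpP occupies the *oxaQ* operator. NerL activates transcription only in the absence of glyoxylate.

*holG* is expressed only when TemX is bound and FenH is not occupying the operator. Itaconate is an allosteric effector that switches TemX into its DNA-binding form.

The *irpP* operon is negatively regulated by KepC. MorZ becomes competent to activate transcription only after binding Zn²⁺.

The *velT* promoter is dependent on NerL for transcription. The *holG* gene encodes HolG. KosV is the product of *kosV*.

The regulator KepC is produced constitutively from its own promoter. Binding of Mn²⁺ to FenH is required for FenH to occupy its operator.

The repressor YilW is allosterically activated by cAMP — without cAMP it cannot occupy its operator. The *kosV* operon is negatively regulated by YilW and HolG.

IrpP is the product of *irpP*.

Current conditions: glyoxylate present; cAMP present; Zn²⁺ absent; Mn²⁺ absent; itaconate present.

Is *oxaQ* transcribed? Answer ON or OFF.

OFF

Zn²⁺ is absent, so MorZ is inactive.
cAMP is present, so YilW is active.
Itaconate is present, so TemX is active.
Mn²⁺ is absent, so FenH is inactive.
No repressor is bound and TemX is active, so *holG* is transcribed.
So HolG is produced and active.
With repressor YilW bound, *kosV* is not transcribed.
So KosV is not produced.
KepC is produced constitutively and is active.
With repressor KepC bound, *irpP* is not transcribed.
So IrpP is not produced.
Required activator MorZ is absent, so *oxaQ* is not transcribed.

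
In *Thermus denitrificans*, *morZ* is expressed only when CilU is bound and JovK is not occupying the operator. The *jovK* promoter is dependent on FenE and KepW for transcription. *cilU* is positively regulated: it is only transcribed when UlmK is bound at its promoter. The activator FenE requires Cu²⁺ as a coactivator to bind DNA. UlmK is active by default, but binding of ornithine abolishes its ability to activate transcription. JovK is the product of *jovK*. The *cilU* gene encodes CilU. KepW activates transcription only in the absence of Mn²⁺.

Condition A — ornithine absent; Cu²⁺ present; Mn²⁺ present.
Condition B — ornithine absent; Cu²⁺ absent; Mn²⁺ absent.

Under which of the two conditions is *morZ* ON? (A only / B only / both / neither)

Condition A:
Ornithine is absent, so UlmK is active.
No repressor is bound and UlmK is active, so *cilU* is transcribed.
So CilU is produced and active.
Cu²⁺ is present, so FenE is active.
Mn²⁺ is present, so KepW is inactive.
Required activator KepW is absent, so *jovK* is not transcribed.
So JovK is not produced.
No repressor is bound and CilU is active, so *morZ* is transcribed.
→ *morZ* is ON in A.
Condition B:
Ornithine is absent, so UlmK is active.
No repressor is bound and UlmK is active, so *cilU* is transcribed.
So CilU is produced and active.
Cu²⁺ is absent, so FenE is inactive.
Mn²⁺ is absent, so KepW is active.
Required activator FenE is absent, so *jovK* is not transcribed.
So JovK is not produced.
No repressor is bound and CilU is active, so *morZ* is transcribed.
→ *morZ* is ON in B.

both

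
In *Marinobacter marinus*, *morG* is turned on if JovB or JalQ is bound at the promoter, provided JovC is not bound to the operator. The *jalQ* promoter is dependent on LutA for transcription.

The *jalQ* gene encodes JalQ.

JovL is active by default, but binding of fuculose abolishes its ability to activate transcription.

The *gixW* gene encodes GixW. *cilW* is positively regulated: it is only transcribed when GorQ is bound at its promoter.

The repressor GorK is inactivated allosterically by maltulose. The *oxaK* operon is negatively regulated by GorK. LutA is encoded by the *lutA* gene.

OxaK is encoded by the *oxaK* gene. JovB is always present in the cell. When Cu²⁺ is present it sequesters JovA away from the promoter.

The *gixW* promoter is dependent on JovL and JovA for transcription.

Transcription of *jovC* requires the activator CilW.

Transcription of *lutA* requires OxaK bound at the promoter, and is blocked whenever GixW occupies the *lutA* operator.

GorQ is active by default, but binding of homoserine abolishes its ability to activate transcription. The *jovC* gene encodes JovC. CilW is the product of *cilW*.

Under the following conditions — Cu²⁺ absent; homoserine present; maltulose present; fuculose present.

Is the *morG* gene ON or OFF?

JovB is produced constitutively and is active.
Maltulose is present, so GorK is inactive.
With no repressor bound, *oxaK* is transcribed.
So OxaK is produced and active.
Fuculose is present, so JovL is inactive.
Cu²⁺ is absent, so JovA is active.
Required activator JovL is absent, so *gixW* is not transcribed.
So GixW is not produced.
No repressor is bound and OxaK is active, so *lutA* is transcribed.
So LutA is produced and active.
No repressor is bound and LutA is active, so *jalQ* is transcribed.
So JalQ is produced and active.
Homoserine is present, so GorQ is inactive.
Required activator GorQ is absent, so *cilW* is not transcribed.
So CilW is not produced.
Required activator CilW is absent, so *jovC* is not transcribed.
So JovC is not produced.
Activator JovB is present, so *morG* is transcribed.

ON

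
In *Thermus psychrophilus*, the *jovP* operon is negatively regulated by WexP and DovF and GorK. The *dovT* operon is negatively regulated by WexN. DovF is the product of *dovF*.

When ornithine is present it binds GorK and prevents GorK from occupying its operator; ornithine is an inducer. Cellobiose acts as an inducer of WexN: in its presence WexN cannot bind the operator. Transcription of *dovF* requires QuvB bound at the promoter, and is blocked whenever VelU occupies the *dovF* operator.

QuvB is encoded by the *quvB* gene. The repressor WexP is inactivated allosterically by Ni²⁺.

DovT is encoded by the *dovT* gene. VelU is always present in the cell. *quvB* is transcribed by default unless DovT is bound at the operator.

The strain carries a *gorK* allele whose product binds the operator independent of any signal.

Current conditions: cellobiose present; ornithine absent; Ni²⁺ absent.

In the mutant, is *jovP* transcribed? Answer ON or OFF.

Ni²⁺ is absent, so WexP is active.
Cellobiose is present, so WexN is inactive.
With no repressor bound, *dovT* is transcribed.
So DovT is produced and active.
With repressor DovT bound, *quvB* is not transcribed.
So QuvB is not produced.
VelU is produced constitutively and is active.
With repressor VelU bound, *dovF* is not transcribed.
So DovF is not produced.
GorK is constitutively active in this strain.
With repressor WexP bound, *jovP* is not transcribed.

OFF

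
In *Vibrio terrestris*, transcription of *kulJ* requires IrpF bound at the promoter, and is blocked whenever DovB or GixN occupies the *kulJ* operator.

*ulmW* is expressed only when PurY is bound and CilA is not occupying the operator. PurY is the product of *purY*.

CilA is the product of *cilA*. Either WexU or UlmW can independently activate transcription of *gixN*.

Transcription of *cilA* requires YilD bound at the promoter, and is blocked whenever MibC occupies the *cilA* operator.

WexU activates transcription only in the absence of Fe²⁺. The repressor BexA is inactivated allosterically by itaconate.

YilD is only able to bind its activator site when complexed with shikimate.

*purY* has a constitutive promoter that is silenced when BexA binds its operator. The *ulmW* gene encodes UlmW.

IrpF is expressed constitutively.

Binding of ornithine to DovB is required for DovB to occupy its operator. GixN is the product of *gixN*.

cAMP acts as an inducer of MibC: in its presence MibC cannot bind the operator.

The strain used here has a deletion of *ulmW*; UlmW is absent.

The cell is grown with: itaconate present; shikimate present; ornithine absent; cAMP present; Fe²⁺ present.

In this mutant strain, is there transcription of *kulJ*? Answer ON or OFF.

ON

Ornithine is absent, so DovB is inactive.
Fe²⁺ is present, so WexU is inactive.
UlmW is non-functional in this strain, so it has no effect.
No activator is available at the *gixN* promoter, so *gixN* is not transcribed.
So GixN is not produced.
IrpF is produced constitutively and is active.
No repressor is bound and IrpF is active, so *kulJ* is transcribed.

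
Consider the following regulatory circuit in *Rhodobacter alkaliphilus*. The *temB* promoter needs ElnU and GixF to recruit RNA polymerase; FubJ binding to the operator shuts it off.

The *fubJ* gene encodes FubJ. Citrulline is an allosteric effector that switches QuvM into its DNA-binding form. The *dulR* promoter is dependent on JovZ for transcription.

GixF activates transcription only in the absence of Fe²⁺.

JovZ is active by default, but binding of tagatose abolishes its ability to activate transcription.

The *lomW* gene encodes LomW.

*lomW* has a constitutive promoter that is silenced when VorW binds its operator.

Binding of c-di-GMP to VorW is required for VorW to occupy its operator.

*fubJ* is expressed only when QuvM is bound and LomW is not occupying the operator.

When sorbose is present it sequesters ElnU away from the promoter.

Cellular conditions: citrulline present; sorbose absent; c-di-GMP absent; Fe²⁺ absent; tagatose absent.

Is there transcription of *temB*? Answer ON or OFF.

Sorbose is absent, so ElnU is active.
c-di-GMP is absent, so VorW is inactive.
With no repressor bound, *lomW* is transcribed.
So LomW is produced and active.
Citrulline is present, so QuvM is active.
With repressor LomW bound, *fubJ* is not transcribed.
So FubJ is not produced.
Fe²⁺ is absent, so GixF is active.
No repressor is bound and ElnU and GixF are active, so *temB* is transcribed.

ON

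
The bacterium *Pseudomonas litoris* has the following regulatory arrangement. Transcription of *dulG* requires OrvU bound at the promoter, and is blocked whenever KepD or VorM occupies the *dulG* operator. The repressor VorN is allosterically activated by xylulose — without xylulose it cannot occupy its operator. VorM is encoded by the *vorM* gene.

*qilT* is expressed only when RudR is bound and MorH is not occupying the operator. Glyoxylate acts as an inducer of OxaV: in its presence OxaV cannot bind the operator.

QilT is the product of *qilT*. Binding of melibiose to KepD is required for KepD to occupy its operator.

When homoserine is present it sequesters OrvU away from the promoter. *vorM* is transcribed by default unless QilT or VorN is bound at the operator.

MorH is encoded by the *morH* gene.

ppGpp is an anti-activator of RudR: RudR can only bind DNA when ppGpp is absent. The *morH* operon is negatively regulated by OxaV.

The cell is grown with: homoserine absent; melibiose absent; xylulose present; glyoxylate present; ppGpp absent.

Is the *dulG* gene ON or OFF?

ON

Melibiose is absent, so KepD is inactive.
Homoserine is absent, so OrvU is active.
ppGpp is absent, so RudR is active.
Glyoxylate is present, so OxaV is inactive.
With no repressor bound, *morH* is transcribed.
So MorH is produced and active.
With repressor MorH bound, *qilT* is not transcribed.
So QilT is not produced.
Xylulose is present, so VorN is active.
With repressor VorN bound, *vorM* is not transcribed.
So VorM is not produced.
No repressor is bound and OrvU is active, so *dulG* is transcribed.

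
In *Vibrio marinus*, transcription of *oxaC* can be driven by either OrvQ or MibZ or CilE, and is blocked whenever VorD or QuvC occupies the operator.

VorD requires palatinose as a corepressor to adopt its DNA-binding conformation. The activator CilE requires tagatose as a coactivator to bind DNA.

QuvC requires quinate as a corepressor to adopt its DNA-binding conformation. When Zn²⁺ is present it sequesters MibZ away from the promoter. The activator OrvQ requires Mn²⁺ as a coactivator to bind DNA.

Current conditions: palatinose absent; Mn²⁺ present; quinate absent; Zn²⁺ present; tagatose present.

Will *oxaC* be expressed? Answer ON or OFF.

Palatinose is absent, so VorD is inactive.
Mn²⁺ is present, so OrvQ is active.
Zn²⁺ is present, so MibZ is inactive.
Quinate is absent, so QuvC is inactive.
Tagatose is present, so CilE is active.
Activator OrvQ is present, so *oxaC* is transcribed.

ON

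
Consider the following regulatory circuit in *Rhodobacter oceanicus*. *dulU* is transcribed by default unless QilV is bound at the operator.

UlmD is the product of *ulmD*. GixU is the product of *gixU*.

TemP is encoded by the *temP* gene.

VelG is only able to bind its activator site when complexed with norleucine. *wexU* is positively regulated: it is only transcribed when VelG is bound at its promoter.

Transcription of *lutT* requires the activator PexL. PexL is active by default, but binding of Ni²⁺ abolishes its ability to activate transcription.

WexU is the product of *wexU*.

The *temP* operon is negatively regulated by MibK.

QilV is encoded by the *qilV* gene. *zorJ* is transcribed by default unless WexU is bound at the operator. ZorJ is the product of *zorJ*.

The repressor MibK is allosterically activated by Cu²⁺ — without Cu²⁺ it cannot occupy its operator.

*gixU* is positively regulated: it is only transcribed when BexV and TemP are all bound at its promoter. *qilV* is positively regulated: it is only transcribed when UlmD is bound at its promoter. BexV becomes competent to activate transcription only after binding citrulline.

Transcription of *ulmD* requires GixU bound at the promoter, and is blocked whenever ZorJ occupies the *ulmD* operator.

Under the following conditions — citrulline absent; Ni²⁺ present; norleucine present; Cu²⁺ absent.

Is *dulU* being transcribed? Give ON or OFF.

Norleucine is present, so VelG is active.
No repressor is bound and VelG is active, so *wexU* is transcribed.
So WexU is produced and active.
With repressor WexU bound, *zorJ* is not transcribed.
So ZorJ is not produced.
Citrulline is absent, so BexV is inactive.
Cu²⁺ is absent, so MibK is inactive.
With no repressor bound, *temP* is transcribed.
So TemP is produced and active.
Required activator BexV is absent, so *gixU* is not transcribed.
So GixU is not produced.
Required activator GixU is absent, so *ulmD* is not transcribed.
So UlmD is not produced.
Required activator UlmD is absent, so *qilV* is not transcribed.
So QilV is not produced.
With no repressor bound, *dulU* is transcribed.

ON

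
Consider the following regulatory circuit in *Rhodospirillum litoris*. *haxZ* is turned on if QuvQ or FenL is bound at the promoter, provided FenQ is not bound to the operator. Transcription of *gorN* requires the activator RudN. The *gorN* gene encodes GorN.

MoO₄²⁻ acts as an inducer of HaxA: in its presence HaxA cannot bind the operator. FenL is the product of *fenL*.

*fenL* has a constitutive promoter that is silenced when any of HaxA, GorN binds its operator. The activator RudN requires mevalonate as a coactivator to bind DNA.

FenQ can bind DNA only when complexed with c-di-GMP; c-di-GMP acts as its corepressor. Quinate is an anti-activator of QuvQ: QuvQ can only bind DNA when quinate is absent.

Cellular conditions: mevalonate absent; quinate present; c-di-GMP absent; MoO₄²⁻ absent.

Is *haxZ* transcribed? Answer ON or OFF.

OFF

c-di-GMP is absent, so FenQ is inactive.
Quinate is present, so QuvQ is inactive.
MoO₄²⁻ is absent, so HaxA is active.
Mevalonate is absent, so RudN is inactive.
Required activator RudN is absent, so *gorN* is not transcribed.
So GorN is not produced.
With repressor HaxA bound, *fenL* is not transcribed.
So FenL is not produced.
No activator is available at the *haxZ* promoter, so *haxZ* is not transcribed.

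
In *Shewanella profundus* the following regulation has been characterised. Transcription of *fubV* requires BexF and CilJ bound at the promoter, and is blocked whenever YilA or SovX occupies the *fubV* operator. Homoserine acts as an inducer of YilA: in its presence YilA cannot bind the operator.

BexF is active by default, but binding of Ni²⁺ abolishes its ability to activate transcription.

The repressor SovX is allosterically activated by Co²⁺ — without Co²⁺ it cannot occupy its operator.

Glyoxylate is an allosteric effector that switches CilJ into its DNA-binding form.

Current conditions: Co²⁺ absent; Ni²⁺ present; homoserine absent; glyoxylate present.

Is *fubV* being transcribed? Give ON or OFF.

Homoserine is absent, so YilA is active.
Ni²⁺ is present, so BexF is inactive.
Co²⁺ is absent, so SovX is inactive.
Glyoxylate is present, so CilJ is active.
With repressor YilA bound, *fubV* is not transcribed.

OFF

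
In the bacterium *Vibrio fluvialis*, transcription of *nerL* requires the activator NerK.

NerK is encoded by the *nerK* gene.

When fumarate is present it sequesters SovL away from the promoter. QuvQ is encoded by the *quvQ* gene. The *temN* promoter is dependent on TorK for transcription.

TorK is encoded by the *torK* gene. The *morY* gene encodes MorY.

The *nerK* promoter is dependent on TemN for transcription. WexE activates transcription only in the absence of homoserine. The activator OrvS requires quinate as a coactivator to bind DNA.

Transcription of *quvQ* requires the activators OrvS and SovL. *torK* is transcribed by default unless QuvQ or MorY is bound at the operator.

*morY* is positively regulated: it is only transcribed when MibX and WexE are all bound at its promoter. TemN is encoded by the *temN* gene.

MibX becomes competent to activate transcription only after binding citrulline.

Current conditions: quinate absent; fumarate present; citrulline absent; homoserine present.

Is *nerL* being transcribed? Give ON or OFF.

Quinate is absent, so OrvS is inactive.
Fumarate is present, so SovL is inactive.
Required activator OrvS is absent, so *quvQ* is not transcribed.
So QuvQ is not produced.
Citrulline is absent, so MibX is inactive.
Homoserine is present, so WexE is inactive.
Required activator MibX is absent, so *morY* is not transcribed.
So MorY is not produced.
With no repressor bound, *torK* is transcribed.
So TorK is produced and active.
No repressor is bound and TorK is active, so *temN* is transcribed.
So TemN is produced and active.
No repressor is bound and TemN is active, so *nerK* is transcribed.
So NerK is produced and active.
No repressor is bound and NerK is active, so *nerL* is transcribed.

ON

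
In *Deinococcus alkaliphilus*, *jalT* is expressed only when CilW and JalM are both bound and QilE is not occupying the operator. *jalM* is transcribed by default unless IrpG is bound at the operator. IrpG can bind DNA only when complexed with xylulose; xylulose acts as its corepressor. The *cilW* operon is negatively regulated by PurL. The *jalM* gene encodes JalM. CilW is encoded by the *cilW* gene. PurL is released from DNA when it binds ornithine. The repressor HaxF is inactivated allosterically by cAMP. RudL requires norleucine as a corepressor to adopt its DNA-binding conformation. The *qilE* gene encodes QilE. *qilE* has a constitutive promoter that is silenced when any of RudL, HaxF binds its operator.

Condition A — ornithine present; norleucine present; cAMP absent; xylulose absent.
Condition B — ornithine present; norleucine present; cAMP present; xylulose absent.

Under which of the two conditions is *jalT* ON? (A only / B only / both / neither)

Condition A:
Ornithine is present, so PurL is inactive.
With no repressor bound, *cilW* is transcribed.
So CilW is produced and active.
Norleucine is present, so RudL is active.
cAMP is absent, so HaxF is active.
With repressor RudL bound, *qilE* is not transcribed.
So QilE is not produced.
Xylulose is absent, so IrpG is inactive.
With no repressor bound, *jalM* is transcribed.
So JalM is produced and active.
No repressor is bound and CilW and JalM are active, so *jalT* is transcribed.
→ *jalT* is ON in A.
Condition B:
Ornithine is present, so PurL is inactive.
With no repressor bound, *cilW* is transcribed.
So CilW is produced and active.
Norleucine is present, so RudL is active.
cAMP is present, so HaxF is inactive.
With repressor RudL bound, *qilE* is not transcribed.
So QilE is not produced.
Xylulose is absent, so IrpG is inactive.
With no repressor bound, *jalM* is transcribed.
So JalM is produced and active.
No repressor is bound and CilW and JalM are active, so *jalT* is transcribed.
→ *jalT* is ON in B.

both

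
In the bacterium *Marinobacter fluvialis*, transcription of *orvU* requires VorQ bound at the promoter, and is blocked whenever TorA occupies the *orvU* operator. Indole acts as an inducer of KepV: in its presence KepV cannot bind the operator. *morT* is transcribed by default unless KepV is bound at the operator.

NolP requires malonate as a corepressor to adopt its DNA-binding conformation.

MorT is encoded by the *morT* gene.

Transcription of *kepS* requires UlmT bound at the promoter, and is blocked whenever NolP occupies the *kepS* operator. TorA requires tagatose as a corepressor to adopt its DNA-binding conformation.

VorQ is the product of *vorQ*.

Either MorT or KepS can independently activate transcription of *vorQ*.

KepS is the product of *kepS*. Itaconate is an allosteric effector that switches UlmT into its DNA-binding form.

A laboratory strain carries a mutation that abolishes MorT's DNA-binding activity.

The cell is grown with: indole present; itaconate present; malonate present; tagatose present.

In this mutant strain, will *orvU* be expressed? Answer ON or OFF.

Tagatose is present, so TorA is active.
MorT is non-functional in this strain, so it has no effect.
Malonate is present, so NolP is active.
Itaconate is present, so UlmT is active.
With repressor NolP bound, *kepS* is not transcribed.
So KepS is not produced.
No activator is available at the *vorQ* promoter, so *vorQ* is not transcribed.
So VorQ is not produced.
With repressor TorA bound, *orvU* is not transcribed.

OFF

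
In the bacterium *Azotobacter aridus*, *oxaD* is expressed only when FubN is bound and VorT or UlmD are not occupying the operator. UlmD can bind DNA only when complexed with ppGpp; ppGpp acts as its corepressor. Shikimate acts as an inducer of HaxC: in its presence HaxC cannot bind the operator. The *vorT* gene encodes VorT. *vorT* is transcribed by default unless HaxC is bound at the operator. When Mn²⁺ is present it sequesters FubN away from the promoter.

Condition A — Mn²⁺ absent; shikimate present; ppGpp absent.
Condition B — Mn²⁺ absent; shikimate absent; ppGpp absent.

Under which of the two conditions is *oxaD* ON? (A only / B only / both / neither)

B only

Condition A:
Mn²⁺ is absent, so FubN is active.
Shikimate is present, so HaxC is inactive.
With no repressor bound, *vorT* is transcribed.
So VorT is produced and active.
ppGpp is absent, so UlmD is inactive.
With repressor VorT bound, *oxaD* is not transcribed.
→ *oxaD* is OFF in A.
Condition B:
Mn²⁺ is absent, so FubN is active.
Shikimate is absent, so HaxC is active.
With repressor HaxC bound, *vorT* is not transcribed.
So VorT is not produced.
ppGpp is absent, so UlmD is inactive.
No repressor is bound and FubN is active, so *oxaD* is transcribed.
→ *oxaD* is ON in B.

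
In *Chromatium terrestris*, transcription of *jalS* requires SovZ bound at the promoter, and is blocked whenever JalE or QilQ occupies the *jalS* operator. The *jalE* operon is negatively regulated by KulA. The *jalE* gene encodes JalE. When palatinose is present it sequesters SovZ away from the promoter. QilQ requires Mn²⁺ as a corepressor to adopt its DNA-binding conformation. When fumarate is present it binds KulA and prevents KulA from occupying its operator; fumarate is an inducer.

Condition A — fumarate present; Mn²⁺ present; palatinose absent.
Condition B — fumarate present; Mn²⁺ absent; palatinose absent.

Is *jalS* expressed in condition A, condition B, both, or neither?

Condition A:
Fumarate is present, so KulA is inactive.
With no repressor bound, *jalE* is transcribed.
So JalE is produced and active.
Mn²⁺ is present, so QilQ is active.
Palatinose is absent, so SovZ is active.
With repressor JalE bound, *jalS* is not transcribed.
→ *jalS* is OFF in A.
Condition B:
Fumarate is present, so KulA is inactive.
With no repressor bound, *jalE* is transcribed.
So JalE is produced and active.
Mn²⁺ is absent, so QilQ is inactive.
Palatinose is absent, so SovZ is active.
With repressor JalE bound, *jalS* is not transcribed.
→ *jalS* is OFF in B.

neither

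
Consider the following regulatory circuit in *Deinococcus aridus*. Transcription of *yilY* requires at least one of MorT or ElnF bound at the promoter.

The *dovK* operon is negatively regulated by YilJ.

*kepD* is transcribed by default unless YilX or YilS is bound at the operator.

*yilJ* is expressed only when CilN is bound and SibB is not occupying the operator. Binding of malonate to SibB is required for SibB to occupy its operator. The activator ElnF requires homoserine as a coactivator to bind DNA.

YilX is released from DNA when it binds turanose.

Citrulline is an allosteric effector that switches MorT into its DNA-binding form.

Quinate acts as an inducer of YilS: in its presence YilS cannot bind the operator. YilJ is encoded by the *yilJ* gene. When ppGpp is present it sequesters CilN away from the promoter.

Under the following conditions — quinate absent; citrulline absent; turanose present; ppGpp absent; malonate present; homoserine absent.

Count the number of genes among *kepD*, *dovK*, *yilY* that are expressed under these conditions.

1

Turanose is present, so YilX is inactive.
Quinate is absent, so YilS is active.
With repressor YilS bound, *kepD* is not transcribed.
→ *kepD* is OFF.
Malonate is present, so SibB is active.
ppGpp is absent, so CilN is active.
With repressor SibB bound, *yilJ* is not transcribed.
So YilJ is not produced.
With no repressor bound, *dovK* is transcribed.
→ *dovK* is ON.
Citrulline is absent, so MorT is inactive.
Homoserine is absent, so ElnF is inactive.
No activator is available at the *yilY* promoter, so *yilY* is not transcribed.
→ *yilY* is OFF.
1 of the 3 genes is transcribed.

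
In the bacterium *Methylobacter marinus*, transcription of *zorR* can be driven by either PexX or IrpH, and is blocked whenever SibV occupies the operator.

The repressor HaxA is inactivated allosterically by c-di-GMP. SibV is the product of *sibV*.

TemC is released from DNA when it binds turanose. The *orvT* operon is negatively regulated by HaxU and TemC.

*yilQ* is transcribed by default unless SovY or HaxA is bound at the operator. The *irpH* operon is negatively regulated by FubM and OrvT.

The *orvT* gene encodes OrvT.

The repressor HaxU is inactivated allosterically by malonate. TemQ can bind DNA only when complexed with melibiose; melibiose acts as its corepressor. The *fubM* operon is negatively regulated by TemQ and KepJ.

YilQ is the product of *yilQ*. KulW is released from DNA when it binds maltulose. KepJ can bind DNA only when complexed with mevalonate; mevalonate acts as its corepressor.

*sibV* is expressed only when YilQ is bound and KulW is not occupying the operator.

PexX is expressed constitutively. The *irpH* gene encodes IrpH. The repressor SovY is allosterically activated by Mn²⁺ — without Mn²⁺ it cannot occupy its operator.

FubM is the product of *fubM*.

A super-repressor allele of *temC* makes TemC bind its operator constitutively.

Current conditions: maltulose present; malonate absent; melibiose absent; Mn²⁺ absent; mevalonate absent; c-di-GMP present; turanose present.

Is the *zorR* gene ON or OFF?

OFF

Mn²⁺ is absent, so SovY is inactive.
c-di-GMP is present, so HaxA is inactive.
With no repressor bound, *yilQ* is transcribed.
So YilQ is produced and active.
Maltulose is present, so KulW is inactive.
No repressor is bound and YilQ is active, so *sibV* is transcribed.
So SibV is produced and active.
PexX is produced constitutively and is active.
Melibiose is absent, so TemQ is inactive.
Mevalonate is absent, so KepJ is inactive.
With no repressor bound, *fubM* is transcribed.
So FubM is produced and active.
Malonate is absent, so HaxU is active.
TemC is constitutively active in this strain.
With repressor HaxU bound, *orvT* is not transcribed.
So OrvT is not produced.
With repressor FubM bound, *irpH* is not transcribed.
So IrpH is not produced.
With repressor SibV bound, *zorR* is not transcribed.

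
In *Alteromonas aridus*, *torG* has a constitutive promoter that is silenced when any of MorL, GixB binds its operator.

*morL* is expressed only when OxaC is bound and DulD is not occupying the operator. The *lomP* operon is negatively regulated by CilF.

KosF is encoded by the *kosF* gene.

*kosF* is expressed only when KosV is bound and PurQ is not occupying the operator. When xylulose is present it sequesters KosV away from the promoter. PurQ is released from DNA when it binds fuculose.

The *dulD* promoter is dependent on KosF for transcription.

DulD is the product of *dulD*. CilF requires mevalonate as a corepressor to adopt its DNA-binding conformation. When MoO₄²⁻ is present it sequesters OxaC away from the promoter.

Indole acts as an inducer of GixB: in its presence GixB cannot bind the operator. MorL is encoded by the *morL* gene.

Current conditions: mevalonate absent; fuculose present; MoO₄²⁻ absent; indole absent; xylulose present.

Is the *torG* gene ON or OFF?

MoO₄²⁻ is absent, so OxaC is active.
Xylulose is present, so KosV is inactive.
Fuculose is present, so PurQ is inactive.
Required activator KosV is absent, so *kosF* is not transcribed.
So KosF is not produced.
Required activator KosF is absent, so *dulD* is not transcribed.
So DulD is not produced.
No repressor is bound and OxaC is active, so *morL* is transcribed.
So MorL is produced and active.
Indole is absent, so GixB is active.
With repressor MorL bound, *torG* is not transcribed.

OFF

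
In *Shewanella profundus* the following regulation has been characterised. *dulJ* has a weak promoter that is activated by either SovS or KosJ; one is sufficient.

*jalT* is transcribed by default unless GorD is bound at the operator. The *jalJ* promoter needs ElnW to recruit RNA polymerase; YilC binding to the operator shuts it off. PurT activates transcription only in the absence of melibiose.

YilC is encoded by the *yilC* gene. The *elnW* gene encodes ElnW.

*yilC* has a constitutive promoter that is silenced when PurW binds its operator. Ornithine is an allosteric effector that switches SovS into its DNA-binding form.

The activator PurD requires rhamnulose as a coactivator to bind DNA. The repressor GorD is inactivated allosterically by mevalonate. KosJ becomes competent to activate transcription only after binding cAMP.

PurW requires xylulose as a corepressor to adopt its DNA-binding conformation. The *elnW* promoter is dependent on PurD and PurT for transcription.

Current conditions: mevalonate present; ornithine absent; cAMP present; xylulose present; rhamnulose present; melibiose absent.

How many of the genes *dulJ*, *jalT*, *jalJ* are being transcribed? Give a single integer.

3

Ornithine is absent, so SovS is inactive.
cAMP is present, so KosJ is active.
Activator KosJ is present, so *dulJ* is transcribed.
→ *dulJ* is ON.
Mevalonate is present, so GorD is inactive.
With no repressor bound, *jalT* is transcribed.
→ *jalT* is ON.
Rhamnulose is present, so PurD is active.
Melibiose is absent, so PurT is active.
No repressor is bound and PurD and PurT are active, so *elnW* is transcribed.
So ElnW is produced and active.
Xylulose is present, so PurW is active.
With repressor PurW bound, *yilC* is not transcribed.
So YilC is not produced.
No repressor is bound and ElnW is active, so *jalJ* is transcribed.
→ *jalJ* is ON.
3 of the 3 genes are transcribed.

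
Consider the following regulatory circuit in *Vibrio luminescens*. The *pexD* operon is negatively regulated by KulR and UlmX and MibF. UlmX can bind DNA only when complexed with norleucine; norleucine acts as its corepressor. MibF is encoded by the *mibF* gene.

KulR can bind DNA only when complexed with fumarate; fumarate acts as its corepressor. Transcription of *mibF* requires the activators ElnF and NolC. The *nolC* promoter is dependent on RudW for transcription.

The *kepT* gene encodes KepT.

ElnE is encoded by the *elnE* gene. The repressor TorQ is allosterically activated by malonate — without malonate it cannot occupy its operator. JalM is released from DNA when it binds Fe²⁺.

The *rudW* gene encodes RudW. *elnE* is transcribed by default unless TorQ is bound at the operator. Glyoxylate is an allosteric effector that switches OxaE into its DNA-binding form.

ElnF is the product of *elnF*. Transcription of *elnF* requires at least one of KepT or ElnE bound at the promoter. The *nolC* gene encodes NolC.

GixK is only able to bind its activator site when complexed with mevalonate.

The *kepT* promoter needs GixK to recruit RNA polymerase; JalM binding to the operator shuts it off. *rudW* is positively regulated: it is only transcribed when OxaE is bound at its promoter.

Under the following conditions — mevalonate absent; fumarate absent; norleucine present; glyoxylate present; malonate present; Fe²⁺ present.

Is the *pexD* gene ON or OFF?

OFF

Fumarate is absent, so KulR is inactive.
Norleucine is present, so UlmX is active.
Mevalonate is absent, so GixK is inactive.
Fe²⁺ is present, so JalM is inactive.
Required activator GixK is absent, so *kepT* is not transcribed.
So KepT is not produced.
Malonate is present, so TorQ is active.
With repressor TorQ bound, *elnE* is not transcribed.
So ElnE is not produced.
No activator is available at the *elnF* promoter, so *elnF* is not transcribed.
So ElnF is not produced.
Glyoxylate is present, so OxaE is active.
No repressor is bound and OxaE is active, so *rudW* is transcribed.
So RudW is produced and active.
No repressor is bound and RudW is active, so *nolC* is transcribed.
So NolC is produced and active.
Required activator ElnF is absent, so *mibF* is not transcribed.
So MibF is not produced.
With repressor UlmX bound, *pexD* is not transcribed.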